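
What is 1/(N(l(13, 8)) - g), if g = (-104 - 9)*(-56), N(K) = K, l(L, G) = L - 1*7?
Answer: -1/6322 ≈ -0.00015818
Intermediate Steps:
l(L, G) = -7 + L (l(L, G) = L - 7 = -7 + L)
g = 6328 (g = -113*(-56) = 6328)
1/(N(l(13, 8)) - g) = 1/((-7 + 13) - 1*6328) = 1/(6 - 6328) = 1/(-6322) = -1/6322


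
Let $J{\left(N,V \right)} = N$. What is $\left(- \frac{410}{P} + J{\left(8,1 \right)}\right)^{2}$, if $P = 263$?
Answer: $\frac{2869636}{69169} \approx 41.487$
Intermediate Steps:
$\left(- \frac{410}{P} + J{\left(8,1 \right)}\right)^{2} = \left(- \frac{410}{263} + 8\right)^{2} = \left(\frac{1694}{263}\right)^{2} = \frac{2869636}{69169}$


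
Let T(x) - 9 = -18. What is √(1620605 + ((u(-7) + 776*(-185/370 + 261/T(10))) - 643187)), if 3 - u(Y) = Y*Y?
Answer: 4*√59655 ≈ 976.97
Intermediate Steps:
T(x) = -9 (T(x) = 9 - 18 = -9)
u(Y) = 3 - Y² (u(Y) = 3 - Y*Y = 3 - Y²)
√(1620605 + ((u(-7) + 776*(-185/370 + 261/T(10))) - 643187)) = √(1620605 + (((3 - 1*(-7)²) + 776*(-185/370 + 261/(-9))) - 643187)) = √(1620605 + (((3 - 1*49) + 776*(-185*1/370 + 261*(-⅑))) - 643187)) = √(1620605 + (((3 - 49) + 776*(-½ - 29)) - 643187)) = √(1620605 + ((-46 + 776*(-59/2)) - 643187)) = √(1620605 + ((-46 - 22892) - 643187)) = √(1620605 + (-22938 - 643187)) = √(1620605 - 666125) = √954480 = 4*√59655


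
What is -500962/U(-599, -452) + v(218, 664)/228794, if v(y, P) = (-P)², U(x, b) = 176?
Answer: -2603170503/915176 ≈ -2844.4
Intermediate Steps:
v(y, P) = P²
-500962/U(-599, -452) + v(218, 664)/228794 = -500962/176 + 664²/228794 = -500962*1/176 + 440896*(1/228794) = -22771/8 + 220448/114397 = -2603170503/915176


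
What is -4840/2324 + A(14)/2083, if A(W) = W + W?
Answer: -2504162/1210223 ≈ -2.0692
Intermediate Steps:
A(W) = 2*W
-4840/2324 + A(14)/2083 = -4840/2324 + (2*14)/2083 = -4840*1/2324 + 28*(1/2083) = -1210/581 + 28/2083 = -2504162/1210223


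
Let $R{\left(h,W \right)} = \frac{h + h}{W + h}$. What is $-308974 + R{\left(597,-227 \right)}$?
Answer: $- \frac{57159593}{185} \approx -3.0897 \cdot 10^{5}$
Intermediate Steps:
$R{\left(h,W \right)} = \frac{2 h}{W + h}$
$-308974 + R{\left(597,-227 \right)} = -308974 + 2 \cdot 597 \frac{1}{-227 + 597} = -308974 + 2 \cdot 597 \cdot \frac{1}{370} = -308974 + \frac{597}{185} = - \frac{57159593}{185}$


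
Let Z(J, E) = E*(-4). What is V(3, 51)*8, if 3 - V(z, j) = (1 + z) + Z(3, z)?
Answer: 88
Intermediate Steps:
Z(J, E) = -4*E
V(z, j) = 2 + 3*z (V(z, j) = 3 - ((1 + z) - 4*z) = 3 - (1 - 3*z) = 3 + (-1 + 3*z) = 2 + 3*z)
V(3, 51)*8 = (2 + 3*3)*8 = (2 + 9)*8 = 11*8 = 88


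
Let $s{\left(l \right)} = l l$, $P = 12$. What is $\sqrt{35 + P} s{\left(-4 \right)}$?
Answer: $16 \sqrt{47} \approx 109.69$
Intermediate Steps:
$s{\left(l \right)} = l^{2}$
$\sqrt{35 + P} s{\left(-4 \right)} = \sqrt{35 + 12} \left(-4\right)^{2} = \sqrt{47} \cdot 16 = 16 \sqrt{47}$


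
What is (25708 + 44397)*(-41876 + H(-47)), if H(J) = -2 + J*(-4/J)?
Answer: -2936137610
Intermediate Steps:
H(J) = -6 (H(J) = -2 - 4 = -6)
(25708 + 44397)*(-41876 + H(-47)) = (25708 + 44397)*(-41876 - 6) = 70105*(-41882) = -2936137610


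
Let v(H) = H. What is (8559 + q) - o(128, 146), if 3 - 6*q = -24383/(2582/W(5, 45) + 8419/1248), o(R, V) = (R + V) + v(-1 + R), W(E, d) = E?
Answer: 53316437267/6528862 ≈ 8166.3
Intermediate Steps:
o(R, V) = -1 + V + 2*R (o(R, V) = (R + V) + (-1 + R) = -1 + V + 2*R)
q = 53981071/6528862 (q = ½ - (-24383)/(6*(2582/5 + 8419/1248)) = ½ - (-24383)/(6*3264431/6240) = ½ - (-24383)*6240/(6*3264431) = ½ - ⅙*(-152149920/3264431) = ½ + 25358320/3264431 = 53981071/6528862 ≈ 8.2681)
(8559 + q) - o(128, 146) = (8559 + 53981071/6528862) - (-1 + 146 + 2*128) = 55934510929/6528862 - (-1 + 146 + 256) = 55934510929/6528862 - 1*401 = 55934510929/6528862 - 401 = 53316437267/6528862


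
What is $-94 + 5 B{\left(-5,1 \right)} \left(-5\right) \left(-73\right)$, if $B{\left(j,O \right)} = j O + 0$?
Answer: $-9219$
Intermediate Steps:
$B{\left(j,O \right)} = O j$ ($B{\left(j,O \right)} = O j + 0 = O j$)
$-94 + 5 B{\left(-5,1 \right)} \left(-5\right) \left(-73\right) = -94 + 5 \cdot 1 \left(-5\right) \left(-5\right) \left(-73\right) = -94 + 5 \left(-5\right) \left(-5\right) \left(-73\right) = -94 + \left(-25\right) \left(-5\right) \left(-73\right) = -94 + 125 \left(-73\right) = -94 - 9125 = -9219$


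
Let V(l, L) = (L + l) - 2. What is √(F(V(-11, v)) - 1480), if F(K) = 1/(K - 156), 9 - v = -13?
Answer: I*√652683/21 ≈ 38.471*I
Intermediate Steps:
v = 22 (v = 9 - 1*(-13) = 9 + 13 = 22)
V(l, L) = -2 + L + l
F(K) = 1/(-156 + K)
√(F(V(-11, v)) - 1480) = √(1/(-156 + (-2 + 22 - 11)) - 1480) = √(1/(-156 + 9) - 1480) = √(1/(-147) - 1480) = √(-1/147 - 1480) = √(-217561/147) = I*√652683/21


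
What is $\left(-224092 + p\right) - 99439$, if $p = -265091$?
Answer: $-588622$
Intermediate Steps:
$\left(-224092 + p\right) - 99439 = \left(-224092 - 265091\right) - 99439 = -489183 - 99439 = -588622$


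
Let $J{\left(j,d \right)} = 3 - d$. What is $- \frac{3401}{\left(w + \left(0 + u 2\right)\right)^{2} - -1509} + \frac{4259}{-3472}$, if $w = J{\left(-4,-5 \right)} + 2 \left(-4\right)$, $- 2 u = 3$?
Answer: $- \frac{9136717}{2635248} \approx -3.4671$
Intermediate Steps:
$u = - \frac{3}{2}$ ($u = \left(- \frac{1}{2}\right) 3 = - \frac{3}{2} \approx -1.5$)
$w = 0$ ($w = \left(3 - -5\right) + 2 \left(-4\right) = \left(3 + 5\right) - 8 = 8 - 8 = 0$)
$- \frac{3401}{\left(w + \left(0 + u 2\right)\right)^{2} - -1509} + \frac{4259}{-3472} = - \frac{3401}{\left(0 + \left(0 - 3\right)\right)^{2} - -1509} + \frac{4259}{-3472} = - \frac{3401}{\left(0 + \left(0 - 3\right)\right)^{2} + 1509} + 4259 \left(- \frac{1}{3472}\right) = - \frac{3401}{\left(0 - 3\right)^{2} + 1509} - \frac{4259}{3472} = - \frac{3401}{\left(-3\right)^{2} + 1509} - \frac{4259}{3472} = - \frac{3401}{9 + 1509} - \frac{4259}{3472} = - \frac{3401}{1518} - \frac{4259}{3472} = - \frac{9136717}{2635248}$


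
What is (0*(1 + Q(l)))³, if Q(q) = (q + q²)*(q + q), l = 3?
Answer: 0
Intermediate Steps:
Q(q) = 2*q*(q + q²) (Q(q) = (q + q²)*(2*q) = 2*q*(q + q²))
(0*(1 + Q(l)))³ = (0*(1 + 2*3²*(1 + 3)))³ = (0*(1 + 2*9*4))³ = (0*(1 + 72))³ = (0*73)³ = 0³ = 0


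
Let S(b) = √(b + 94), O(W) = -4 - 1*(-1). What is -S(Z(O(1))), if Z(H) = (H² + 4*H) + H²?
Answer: -10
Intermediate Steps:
O(W) = -3 (O(W) = -4 + 1 = -3)
Z(H) = 2*H² + 4*H
S(b) = √(94 + b)
-S(Z(O(1))) = -√(94 + 2*(-3)*(2 - 3)) = -√(94 + 2*(-3)*(-1)) = -√(94 + 6) = -√100 = -1*10 = -10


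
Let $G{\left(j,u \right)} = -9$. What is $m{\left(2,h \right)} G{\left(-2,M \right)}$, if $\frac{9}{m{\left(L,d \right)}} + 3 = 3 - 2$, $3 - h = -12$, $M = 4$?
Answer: $\frac{81}{2} \approx 40.5$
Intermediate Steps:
$h = 15$ ($h = 3 - -12 = 3 + 12 = 15$)
$m{\left(L,d \right)} = - \frac{9}{2}$ ($m{\left(L,d \right)} = \frac{9}{-3 + \left(3 - 2\right)} = \frac{9}{-3 + 1} = \frac{9}{-2} = 9 \left(- \frac{1}{2}\right) = - \frac{9}{2}$)
$m{\left(2,h \right)} G{\left(-2,M \right)} = \left(- \frac{9}{2}\right) \left(-9\right) = \frac{81}{2}$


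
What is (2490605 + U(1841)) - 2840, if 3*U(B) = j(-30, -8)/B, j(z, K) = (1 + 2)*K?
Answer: 4579975357/1841 ≈ 2.4878e+6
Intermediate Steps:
j(z, K) = 3*K
U(B) = -8/B (U(B) = ((3*(-8))/B)/3 = (-24/B)/3 = -8/B)
(2490605 + U(1841)) - 2840 = (2490605 - 8/1841) - 2840 = 4585203797/1841 - 2840 = 4579975357/1841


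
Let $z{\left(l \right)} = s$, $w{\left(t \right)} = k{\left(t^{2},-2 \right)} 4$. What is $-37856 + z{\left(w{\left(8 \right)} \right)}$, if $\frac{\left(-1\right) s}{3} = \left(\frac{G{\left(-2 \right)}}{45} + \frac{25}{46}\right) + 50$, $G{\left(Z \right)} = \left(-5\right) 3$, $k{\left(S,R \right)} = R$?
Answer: $- \frac{1748305}{46} \approx -38007.0$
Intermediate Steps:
$G{\left(Z \right)} = -15$
$s = - \frac{6929}{46}$ ($s = - 3 \left(\left(- \frac{15}{45} + \frac{25}{46}\right) + 50\right) = - 3 \left(\left(\left(-15\right) \frac{1}{45} + 25 \cdot \frac{1}{46}\right) + 50\right) = - 3 \left(\left(- \frac{1}{3} + \frac{25}{46}\right) + 50\right) = - 3 \left(\frac{29}{138} + 50\right) = \left(-3\right) \frac{6929}{138} = - \frac{6929}{46} \approx -150.63$)
$w{\left(t \right)} = -8$ ($w{\left(t \right)} = \left(-2\right) 4 = -8$)
$z{\left(l \right)} = - \frac{6929}{46}$
$-37856 + z{\left(w{\left(8 \right)} \right)} = -37856 - \frac{6929}{46} = - \frac{1748305}{46}$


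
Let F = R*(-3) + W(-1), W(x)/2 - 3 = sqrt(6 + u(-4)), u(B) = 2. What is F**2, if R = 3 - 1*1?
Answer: 32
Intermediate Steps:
R = 2 (R = 3 - 1 = 2)
W(x) = 6 + 4*sqrt(2) (W(x) = 6 + 2*sqrt(6 + 2) = 6 + 2*sqrt(8) = 6 + 2*(2*sqrt(2)) = 6 + 4*sqrt(2))
F = 4*sqrt(2) (F = 2*(-3) + (6 + 4*sqrt(2)) = -6 + (6 + 4*sqrt(2)) = 4*sqrt(2) ≈ 5.6569)
F**2 = (4*sqrt(2))**2 = 32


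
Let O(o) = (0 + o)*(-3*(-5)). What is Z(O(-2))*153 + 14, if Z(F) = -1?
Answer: -139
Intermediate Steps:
O(o) = 15*o (O(o) = o*15 = 15*o)
Z(O(-2))*153 + 14 = -1*153 + 14 = -153 + 14 = -139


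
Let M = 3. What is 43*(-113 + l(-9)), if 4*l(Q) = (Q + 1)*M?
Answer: -5117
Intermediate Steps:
l(Q) = ¾ + 3*Q/4 (l(Q) = ((Q + 1)*3)/4 = ((1 + Q)*3)/4 = (3 + 3*Q)/4 = ¾ + 3*Q/4)
43*(-113 + l(-9)) = 43*(-113 + (¾ + (¾)*(-9))) = 43*(-113 + (¾ - 27/4)) = 43*(-113 - 6) = 43*(-119) = -5117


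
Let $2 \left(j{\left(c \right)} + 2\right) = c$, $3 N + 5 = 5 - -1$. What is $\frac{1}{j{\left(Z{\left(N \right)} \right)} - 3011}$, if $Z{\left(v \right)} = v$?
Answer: $- \frac{6}{18077} \approx -0.00033191$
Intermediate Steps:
$N = \frac{1}{3}$ ($N = - \frac{5}{3} + \frac{5 - -1}{3} = - \frac{5}{3} + \frac{5 + 1}{3} = - \frac{5}{3} + \frac{1}{3} \cdot 6 = - \frac{5}{3} + 2 = \frac{1}{3} \approx 0.33333$)
$j{\left(c \right)} = -2 + \frac{c}{2}$
$\frac{1}{j{\left(Z{\left(N \right)} \right)} - 3011} = \frac{1}{\left(-2 + \frac{1}{2} \cdot \frac{1}{3}\right) - 3011} = \frac{1}{\left(-2 + \frac{1}{6}\right) - 3011} = \frac{1}{- \frac{11}{6} - 3011} = \frac{1}{- \frac{18077}{6}} = - \frac{6}{18077}$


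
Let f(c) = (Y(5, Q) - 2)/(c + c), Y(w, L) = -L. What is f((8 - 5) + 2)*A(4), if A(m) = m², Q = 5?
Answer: -56/5 ≈ -11.200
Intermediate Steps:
f(c) = -7/(2*c) (f(c) = (-1*5 - 2)/(c + c) = (-5 - 2)/((2*c)) = -7/(2*c))
f((8 - 5) + 2)*A(4) = -7/(2*((8 - 5) + 2))*4² = -7/(2*(3 + 2))*16 = -7/2/5*16 = -7/2*⅕*16 = -7/10*16 = -56/5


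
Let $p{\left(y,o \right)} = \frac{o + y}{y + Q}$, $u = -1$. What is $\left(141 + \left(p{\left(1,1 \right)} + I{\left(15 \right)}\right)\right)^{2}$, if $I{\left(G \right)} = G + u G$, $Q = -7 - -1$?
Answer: $\frac{494209}{25} \approx 19768.0$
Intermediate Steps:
$Q = -6$ ($Q = -7 + 1 = -6$)
$I{\left(G \right)} = 0$ ($I{\left(G \right)} = G - G = 0$)
$p{\left(y,o \right)} = \frac{o + y}{-6 + y}$ ($p{\left(y,o \right)} = \frac{o + y}{y - 6} = \frac{o + y}{-6 + y}$)
$\left(141 + \left(p{\left(1,1 \right)} + I{\left(15 \right)}\right)\right)^{2} = \left(141 + \left(\frac{1 + 1}{-6 + 1} + 0\right)\right)^{2} = \left(141 + \left(\frac{1}{-5} \cdot 2 + 0\right)\right)^{2} = \left(141 + \left(\left(- \frac{1}{5}\right) 2 + 0\right)\right)^{2} = \left(141 + \left(- \frac{2}{5} + 0\right)\right)^{2} = \left(141 - \frac{2}{5}\right)^{2} = \left(\frac{703}{5}\right)^{2} = \frac{494209}{25}$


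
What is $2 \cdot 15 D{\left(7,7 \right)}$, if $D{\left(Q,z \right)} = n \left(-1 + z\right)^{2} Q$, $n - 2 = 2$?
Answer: $30240$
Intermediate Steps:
$n = 4$ ($n = 2 + 2 = 4$)
$D{\left(Q,z \right)} = 4 Q \left(-1 + z\right)^{2}$ ($D{\left(Q,z \right)} = 4 \left(-1 + z\right)^{2} Q = 4 Q \left(-1 + z\right)^{2}$)
$2 \cdot 15 D{\left(7,7 \right)} = 2 \cdot 15 \cdot 4 \cdot 7 \left(-1 + 7\right)^{2} = 30 \cdot 4 \cdot 7 \cdot 6^{2} = 30 \cdot 4 \cdot 7 \cdot 36 = 30 \cdot 1008 = 30240$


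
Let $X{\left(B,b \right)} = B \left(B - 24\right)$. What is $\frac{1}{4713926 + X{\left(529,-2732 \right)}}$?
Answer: $\frac{1}{4981071} \approx 2.0076 \cdot 10^{-7}$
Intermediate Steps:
$X{\left(B,b \right)} = B \left(-24 + B\right)$
$\frac{1}{4713926 + X{\left(529,-2732 \right)}} = \frac{1}{4713926 + 529 \left(-24 + 529\right)} = \frac{1}{4713926 + 529 \cdot 505} = \frac{1}{4713926 + 267145} = \frac{1}{4981071}$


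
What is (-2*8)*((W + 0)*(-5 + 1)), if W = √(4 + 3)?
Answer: 64*√7 ≈ 169.33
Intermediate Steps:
W = √7 ≈ 2.6458
(-2*8)*((W + 0)*(-5 + 1)) = (-2*8)*((√7 + 0)*(-5 + 1)) = -16*√7*(-4) = -(-64)*√7 = 64*√7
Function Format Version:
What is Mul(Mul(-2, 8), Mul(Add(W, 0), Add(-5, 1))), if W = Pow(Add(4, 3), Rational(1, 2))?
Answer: Mul(64, Pow(7, Rational(1, 2))) ≈ 169.33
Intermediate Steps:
W = Pow(7, Rational(1, 2)) ≈ 2.6458
Mul(Mul(-2, 8), Mul(Add(W, 0), Add(-5, 1))) = Mul(Mul(-2, 8), Mul(Add(Pow(7, Rational(1, 2)), 0), Add(-5, 1))) = Mul(-16, Mul(Pow(7, Rational(1, 2)), -4)) = Mul(-16, Mul(-4, Pow(7, Rational(1, 2)))) = Mul(64, Pow(7, Rational(1, 2)))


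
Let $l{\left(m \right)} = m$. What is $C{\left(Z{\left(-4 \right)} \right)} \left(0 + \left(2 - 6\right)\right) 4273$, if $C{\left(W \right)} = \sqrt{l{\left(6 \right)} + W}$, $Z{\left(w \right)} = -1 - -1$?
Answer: $- 17092 \sqrt{6} \approx -41867.0$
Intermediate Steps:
$Z{\left(w \right)} = 0$ ($Z{\left(w \right)} = -1 + 1 = 0$)
$C{\left(W \right)} = \sqrt{6 + W}$
$C{\left(Z{\left(-4 \right)} \right)} \left(0 + \left(2 - 6\right)\right) 4273 = \sqrt{6 + 0} \left(0 + \left(2 - 6\right)\right) 4273 = \sqrt{6} \left(0 + \left(2 - 6\right)\right) 4273 = \sqrt{6} \left(0 - 4\right) 4273 = \sqrt{6} \left(-4\right) 4273 = - 4 \sqrt{6} \cdot 4273 = - 17092 \sqrt{6}$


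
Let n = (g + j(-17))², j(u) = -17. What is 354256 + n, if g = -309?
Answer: 460532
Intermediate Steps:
n = 106276 (n = (-309 - 17)² = (-326)² = 106276)
354256 + n = 354256 + 106276 = 460532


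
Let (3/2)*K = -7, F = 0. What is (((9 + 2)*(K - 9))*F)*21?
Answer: 0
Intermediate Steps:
K = -14/3 (K = (2/3)*(-7) = -14/3 ≈ -4.6667)
(((9 + 2)*(K - 9))*F)*21 = (((9 + 2)*(-14/3 - 9))*0)*21 = ((11*(-41/3))*0)*21 = -451/3*0*21 = 0*21 = 0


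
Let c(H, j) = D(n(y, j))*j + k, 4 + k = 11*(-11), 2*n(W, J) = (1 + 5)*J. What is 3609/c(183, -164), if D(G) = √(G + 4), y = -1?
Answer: -50125/1460097 + 131528*I*√122/1460097 ≈ -0.03433 + 0.99498*I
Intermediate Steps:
n(W, J) = 3*J (n(W, J) = ((1 + 5)*J)/2 = (6*J)/2 = 3*J)
D(G) = √(4 + G)
k = -125 (k = -4 + 11*(-11) = -4 - 121 = -125)
c(H, j) = -125 + j*√(4 + 3*j) (c(H, j) = √(4 + 3*j)*j - 125 = j*√(4 + 3*j) - 125 = -125 + j*√(4 + 3*j))
3609/c(183, -164) = 3609/(-125 - 164*√(4 + 3*(-164))) = 3609/(-125 - 164*√(4 - 492)) = 3609/(-125 - 328*I*√122)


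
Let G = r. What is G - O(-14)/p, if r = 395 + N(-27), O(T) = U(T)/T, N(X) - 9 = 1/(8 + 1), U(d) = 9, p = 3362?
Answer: 171186397/423612 ≈ 404.11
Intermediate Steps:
N(X) = 82/9 (N(X) = 9 + 1/(8 + 1) = 9 + 1/9 = 9 + ⅑ = 82/9)
O(T) = 9/T
r = 3637/9 (r = 395 + 82/9 = 3637/9 ≈ 404.11)
G = 3637/9 ≈ 404.11
G - O(-14)/p = 3637/9 - 9/(-14)/3362 = 3637/9 - 9*(-1/14)/3362 = 3637/9 - (-9)/(14*3362) = 3637/9 - 1*(-9/47068) = 3637/9 + 9/47068 = 171186397/423612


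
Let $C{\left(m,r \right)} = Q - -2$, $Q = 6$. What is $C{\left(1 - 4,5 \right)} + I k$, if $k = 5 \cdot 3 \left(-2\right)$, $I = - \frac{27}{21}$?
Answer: $\frac{326}{7} \approx 46.571$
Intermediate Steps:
$I = - \frac{9}{7}$ ($I = \left(-27\right) \frac{1}{21} = - \frac{9}{7} \approx -1.2857$)
$k = -30$ ($k = 15 \left(-2\right) = -30$)
$C{\left(m,r \right)} = 8$ ($C{\left(m,r \right)} = 6 - -2 = 6 + 2 = 8$)
$C{\left(1 - 4,5 \right)} + I k = 8 - - \frac{270}{7} = 8 + \frac{270}{7} = \frac{326}{7}$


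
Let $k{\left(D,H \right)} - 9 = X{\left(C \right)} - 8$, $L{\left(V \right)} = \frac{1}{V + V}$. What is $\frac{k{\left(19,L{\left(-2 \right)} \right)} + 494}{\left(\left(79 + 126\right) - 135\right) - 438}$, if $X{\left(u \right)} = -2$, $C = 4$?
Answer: $- \frac{493}{368} \approx -1.3397$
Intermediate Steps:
$L{\left(V \right)} = \frac{1}{2 V}$
$k{\left(D,H \right)} = -1$ ($k{\left(D,H \right)} = 9 - 10 = -1$)
$\frac{k{\left(19,L{\left(-2 \right)} \right)} + 494}{\left(\left(79 + 126\right) - 135\right) - 438} = \frac{-1 + 494}{\left(\left(79 + 126\right) - 135\right) - 438} = \frac{493}{\left(205 - 135\right) - 438} = \frac{493}{70 - 438} = \frac{493}{-368} = 493 \left(- \frac{1}{368}\right) = - \frac{493}{368}$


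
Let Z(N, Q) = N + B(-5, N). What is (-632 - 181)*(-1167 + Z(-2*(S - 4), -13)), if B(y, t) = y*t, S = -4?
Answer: 1000803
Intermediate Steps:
B(y, t) = t*y
Z(N, Q) = -4*N (Z(N, Q) = N + N*(-5) = N - 5*N = -4*N)
(-632 - 181)*(-1167 + Z(-2*(S - 4), -13)) = (-632 - 181)*(-1167 - (-8)*(-4 - 4)) = -813*(-1167 - (-8)*(-8)) = -813*(-1167 - 4*16) = -813*(-1167 - 64) = -813*(-1231) = 1000803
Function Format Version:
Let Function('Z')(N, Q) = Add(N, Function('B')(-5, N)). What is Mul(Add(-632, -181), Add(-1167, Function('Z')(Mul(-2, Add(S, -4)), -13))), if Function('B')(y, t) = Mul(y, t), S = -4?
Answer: 1000803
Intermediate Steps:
Function('B')(y, t) = Mul(t, y)
Function('Z')(N, Q) = Mul(-4, N) (Function('Z')(N, Q) = Add(N, Mul(N, -5)) = Add(N, Mul(-5, N)) = Mul(-4, N))
Mul(Add(-632, -181), Add(-1167, Function('Z')(Mul(-2, Add(S, -4)), -13))) = Mul(Add(-632, -181), Add(-1167, Mul(-4, Mul(-2, Add(-4, -4))))) = Mul(-813, Add(-1167, Mul(-4, Mul(-2, -8)))) = Mul(-813, Add(-1167, Mul(-4, 16))) = Mul(-813, Add(-1167, -64)) = Mul(-813, -1231) = 1000803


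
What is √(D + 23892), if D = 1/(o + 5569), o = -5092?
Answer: √604013705/159 ≈ 154.57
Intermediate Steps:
D = 1/477 (D = 1/(-5092 + 5569) = 1/477 ≈ 0.0020964)
√(D + 23892) = √(1/477 + 23892) = √(11396485/477) = √604013705/159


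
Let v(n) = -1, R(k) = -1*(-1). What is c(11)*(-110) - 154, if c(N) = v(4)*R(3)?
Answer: -44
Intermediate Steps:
R(k) = 1
c(N) = -1 (c(N) = -1*1 = -1)
c(11)*(-110) - 154 = -1*(-110) - 154 = 110 - 154 = -44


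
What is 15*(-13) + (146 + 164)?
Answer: 115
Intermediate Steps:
15*(-13) + (146 + 164) = -195 + 310 = 115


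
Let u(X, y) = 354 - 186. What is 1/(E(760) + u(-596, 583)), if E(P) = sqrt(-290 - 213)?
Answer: 168/28727 - I*sqrt(503)/28727 ≈ 0.0058482 - 0.00078072*I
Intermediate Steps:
E(P) = I*sqrt(503) (E(P) = sqrt(-503) = I*sqrt(503))
u(X, y) = 168
1/(E(760) + u(-596, 583)) = 1/(I*sqrt(503) + 168) = 1/(168 + I*sqrt(503))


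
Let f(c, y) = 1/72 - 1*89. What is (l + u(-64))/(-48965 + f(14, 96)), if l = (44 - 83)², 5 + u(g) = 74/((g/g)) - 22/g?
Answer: -458019/14127548 ≈ -0.032420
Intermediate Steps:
f(c, y) = -6407/72 (f(c, y) = 1/72 - 89 = -6407/72)
u(g) = 69 - 22/g (u(g) = -5 + (74/((g/g)) - 22/g) = -5 + (74/1 - 22/g) = -5 + (74*1 - 22/g) = -5 + (74 - 22/g) = 69 - 22/g)
l = 1521 (l = (-39)² = 1521)
(l + u(-64))/(-48965 + f(14, 96)) = (1521 + (69 - 22/(-64)))/(-48965 - 6407/72) = (1521 + (69 - 22*(-1/64)))/(-3531887/72) = (1521 + (69 + 11/32))*(-72/3531887) = (1521 + 2219/32)*(-72/3531887) = (50891/32)*(-72/3531887) = -458019/14127548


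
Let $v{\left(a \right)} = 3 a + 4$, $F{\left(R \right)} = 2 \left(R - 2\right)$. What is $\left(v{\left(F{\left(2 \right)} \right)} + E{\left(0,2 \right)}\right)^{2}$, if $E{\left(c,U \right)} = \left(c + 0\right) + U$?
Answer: $36$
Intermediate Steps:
$E{\left(c,U \right)} = U + c$ ($E{\left(c,U \right)} = c + U = U + c$)
$F{\left(R \right)} = -4 + 2 R$ ($F{\left(R \right)} = 2 \left(-2 + R\right) = -4 + 2 R$)
$v{\left(a \right)} = 4 + 3 a$
$\left(v{\left(F{\left(2 \right)} \right)} + E{\left(0,2 \right)}\right)^{2} = \left(\left(4 + 3 \left(-4 + 2 \cdot 2\right)\right) + \left(2 + 0\right)\right)^{2} = \left(\left(4 + 3 \left(-4 + 4\right)\right) + 2\right)^{2} = \left(\left(4 + 3 \cdot 0\right) + 2\right)^{2} = \left(\left(4 + 0\right) + 2\right)^{2} = \left(4 + 2\right)^{2} = 6^{2} = 36$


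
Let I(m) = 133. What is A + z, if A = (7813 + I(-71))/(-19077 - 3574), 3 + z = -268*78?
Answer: -473572403/22651 ≈ -20907.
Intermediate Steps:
z = -20907 (z = -3 - 268*78 = -3 - 20904 = -20907)
A = -7946/22651 (A = (7813 + 133)/(-19077 - 3574) = 7946/(-22651) = 7946*(-1/22651) = -7946/22651 ≈ -0.35080)
A + z = -7946/22651 - 20907 = -473572403/22651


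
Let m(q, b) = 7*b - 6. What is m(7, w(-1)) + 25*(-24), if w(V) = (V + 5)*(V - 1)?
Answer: -662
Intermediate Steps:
w(V) = (-1 + V)*(5 + V) (w(V) = (5 + V)*(-1 + V) = (-1 + V)*(5 + V))
m(q, b) = -6 + 7*b
m(7, w(-1)) + 25*(-24) = (-6 + 7*(-5 + (-1)² + 4*(-1))) + 25*(-24) = (-6 + 7*(-5 + 1 - 4)) - 600 = (-6 + 7*(-8)) - 600 = (-6 - 56) - 600 = -62 - 600 = -662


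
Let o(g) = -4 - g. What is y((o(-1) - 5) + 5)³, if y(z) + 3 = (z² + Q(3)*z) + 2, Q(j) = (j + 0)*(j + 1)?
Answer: -21952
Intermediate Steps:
Q(j) = j*(1 + j)
y(z) = -1 + z² + 12*z (y(z) = -3 + ((z² + (3*(1 + 3))*z) + 2) = -3 + ((z² + (3*4)*z) + 2) = -3 + ((z² + 12*z) + 2) = -3 + (2 + z² + 12*z) = -1 + z² + 12*z)
y((o(-1) - 5) + 5)³ = (-1 + (((-4 - 1*(-1)) - 5) + 5)² + 12*(((-4 - 1*(-1)) - 5) + 5))³ = (-1 + (((-4 + 1) - 5) + 5)² + 12*(((-4 + 1) - 5) + 5))³ = (-1 + ((-3 - 5) + 5)² + 12*((-3 - 5) + 5))³ = (-1 + (-8 + 5)² + 12*(-8 + 5))³ = (-1 + (-3)² + 12*(-3))³ = (-1 + 9 - 36)³ = (-28)³ = -21952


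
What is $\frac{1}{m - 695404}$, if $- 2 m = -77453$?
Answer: $- \frac{2}{1313355} \approx -1.5228 \cdot 10^{-6}$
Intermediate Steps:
$m = \frac{77453}{2}$ ($m = \left(- \frac{1}{2}\right) \left(-77453\right) = \frac{77453}{2} \approx 38727.0$)
$\frac{1}{m - 695404} = \frac{1}{\frac{77453}{2} - 695404} = \frac{1}{- \frac{1313355}{2}} = - \frac{2}{1313355}$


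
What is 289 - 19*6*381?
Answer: -43145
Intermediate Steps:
289 - 19*6*381 = 289 - 114*381 = 289 - 43434 = -43145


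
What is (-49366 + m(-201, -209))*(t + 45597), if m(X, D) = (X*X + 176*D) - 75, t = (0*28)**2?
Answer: -2089436928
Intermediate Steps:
t = 0 (t = 0**2 = 0)
m(X, D) = -75 + X**2 + 176*D (m(X, D) = (X**2 + 176*D) - 75 = -75 + X**2 + 176*D)
(-49366 + m(-201, -209))*(t + 45597) = (-49366 + (-75 + (-201)**2 + 176*(-209)))*(0 + 45597) = (-49366 + (-75 + 40401 - 36784))*45597 = (-49366 + 3542)*45597 = -45824*45597 = -2089436928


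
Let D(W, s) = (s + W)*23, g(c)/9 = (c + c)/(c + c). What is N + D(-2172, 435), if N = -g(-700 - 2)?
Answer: -39960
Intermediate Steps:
g(c) = 9 (g(c) = 9*((c + c)/(c + c)) = 9*((2*c)/((2*c))) = 9*((2*c)*(1/(2*c))) = 9*1 = 9)
N = -9 (N = -1*9 = -9)
D(W, s) = 23*W + 23*s (D(W, s) = (W + s)*23 = 23*W + 23*s)
N + D(-2172, 435) = -9 + (23*(-2172) + 23*435) = -9 + (-49956 + 10005) = -9 - 39951 = -39960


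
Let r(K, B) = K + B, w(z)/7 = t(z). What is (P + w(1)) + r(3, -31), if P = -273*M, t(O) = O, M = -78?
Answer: 21273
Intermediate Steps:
w(z) = 7*z
P = 21294 (P = -273*(-78) = 21294)
r(K, B) = B + K
(P + w(1)) + r(3, -31) = (21294 + 7*1) + (-31 + 3) = (21294 + 7) - 28 = 21301 - 28 = 21273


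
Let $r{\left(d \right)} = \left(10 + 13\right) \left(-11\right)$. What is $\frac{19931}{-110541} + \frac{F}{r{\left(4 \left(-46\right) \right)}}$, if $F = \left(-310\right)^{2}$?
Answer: $- \frac{10628032643}{27966873} \approx -380.02$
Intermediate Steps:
$F = 96100$
$r{\left(d \right)} = -253$ ($r{\left(d \right)} = 23 \left(-11\right) = -253$)
$\frac{19931}{-110541} + \frac{F}{r{\left(4 \left(-46\right) \right)}} = \frac{19931}{-110541} + \frac{96100}{-253} = 19931 \left(- \frac{1}{110541}\right) + 96100 \left(- \frac{1}{253}\right) = - \frac{19931}{110541} - \frac{96100}{253} = - \frac{10628032643}{27966873}$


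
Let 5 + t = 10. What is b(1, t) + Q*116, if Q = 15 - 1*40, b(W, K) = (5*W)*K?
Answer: -2875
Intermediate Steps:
t = 5 (t = -5 + 10 = 5)
b(W, K) = 5*K*W
Q = -25 (Q = 15 - 40 = -25)
b(1, t) + Q*116 = 5*5*1 - 25*116 = 25 - 2900 = -2875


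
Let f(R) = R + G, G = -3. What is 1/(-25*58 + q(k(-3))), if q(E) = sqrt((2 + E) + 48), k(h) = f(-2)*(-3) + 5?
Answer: -145/210243 - sqrt(70)/2102430 ≈ -0.00069366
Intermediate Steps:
f(R) = -3 + R (f(R) = R - 3 = -3 + R)
k(h) = 20 (k(h) = (-3 - 2)*(-3) + 5 = -5*(-3) + 5 = 15 + 5 = 20)
q(E) = sqrt(50 + E)
1/(-25*58 + q(k(-3))) = 1/(-25*58 + sqrt(50 + 20)) = 1/(-1450 + sqrt(70))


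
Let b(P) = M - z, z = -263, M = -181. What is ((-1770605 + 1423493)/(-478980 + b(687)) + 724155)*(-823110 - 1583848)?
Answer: -417362579780162658/239449 ≈ -1.7430e+12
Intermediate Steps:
b(P) = 82 (b(P) = -181 - 1*(-263) = -181 + 263 = 82)
((-1770605 + 1423493)/(-478980 + b(687)) + 724155)*(-823110 - 1583848) = ((-1770605 + 1423493)/(-478980 + 82) + 724155)*(-823110 - 1583848) = (-347112/(-478898) + 724155)*(-2406958) = (-347112*(-1/478898) + 724155)*(-2406958) = (173556/239449 + 724155)*(-2406958) = (173398364151/239449)*(-2406958) = -417362579780162658/239449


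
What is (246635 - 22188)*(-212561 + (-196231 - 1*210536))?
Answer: -139006311616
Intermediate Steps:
(246635 - 22188)*(-212561 + (-196231 - 1*210536)) = 224447*(-212561 + (-196231 - 210536)) = 224447*(-212561 - 406767) = 224447*(-619328) = -139006311616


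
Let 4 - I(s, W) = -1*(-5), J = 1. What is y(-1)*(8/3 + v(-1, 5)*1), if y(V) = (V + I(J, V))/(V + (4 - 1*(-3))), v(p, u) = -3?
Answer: ⅑ ≈ 0.11111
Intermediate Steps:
I(s, W) = -1 (I(s, W) = 4 - (-1)*(-5) = 4 - 1*5 = 4 - 5 = -1)
y(V) = (-1 + V)/(7 + V) (y(V) = (V - 1)/(V + (4 - 1*(-3))) = (-1 + V)/(V + (4 + 3)) = (-1 + V)/(V + 7) = (-1 + V)/(7 + V))
y(-1)*(8/3 + v(-1, 5)*1) = ((-1 - 1)/(7 - 1))*(8/3 - 3*1) = (-2/6)*(8*(⅓) - 3) = ((⅙)*(-2))*(8/3 - 3) = -⅓*(-⅓) = ⅑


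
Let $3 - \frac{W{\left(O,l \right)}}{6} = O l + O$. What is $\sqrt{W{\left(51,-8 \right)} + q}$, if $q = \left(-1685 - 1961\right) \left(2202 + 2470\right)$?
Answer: $4 i \sqrt{1064497} \approx 4127.0 i$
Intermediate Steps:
$W{\left(O,l \right)} = 18 - 6 O - 6 O l$ ($W{\left(O,l \right)} = 18 - 6 \left(O l + O\right) = 18 - 6 \left(O + O l\right) = 18 - \left(6 O + 6 O l\right) = 18 - 6 O - 6 O l$)
$q = -17034112$ ($q = \left(-3646\right) 4672 = -17034112$)
$\sqrt{W{\left(51,-8 \right)} + q} = \sqrt{\left(18 - 306 - 306 \left(-8\right)\right) - 17034112} = \sqrt{\left(18 - 306 + 2448\right) - 17034112} = \sqrt{2160 - 17034112} = \sqrt{-17031952} = 4 i \sqrt{1064497}$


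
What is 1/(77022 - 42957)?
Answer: 1/34065 ≈ 2.9356e-5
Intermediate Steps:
1/(77022 - 42957) = 1/34065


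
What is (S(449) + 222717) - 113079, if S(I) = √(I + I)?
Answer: 109638 + √898 ≈ 1.0967e+5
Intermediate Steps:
S(I) = √2*√I (S(I) = √(2*I) = √2*√I)
(S(449) + 222717) - 113079 = (√2*√449 + 222717) - 113079 = (√898 + 222717) - 113079 = (222717 + √898) - 113079 = 109638 + √898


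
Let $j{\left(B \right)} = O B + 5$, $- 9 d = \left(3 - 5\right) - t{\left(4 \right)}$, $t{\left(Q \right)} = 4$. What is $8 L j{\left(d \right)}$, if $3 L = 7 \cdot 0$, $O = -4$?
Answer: $0$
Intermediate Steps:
$L = 0$ ($L = \frac{7 \cdot 0}{3} = \frac{1}{3} \cdot 0 = 0$)
$d = \frac{2}{3}$ ($d = - \frac{\left(3 - 5\right) - 4}{9} = - \frac{-2 - 4}{9} = \left(- \frac{1}{9}\right) \left(-6\right) = \frac{2}{3} \approx 0.66667$)
$j{\left(B \right)} = 5 - 4 B$ ($j{\left(B \right)} = - 4 B + 5 = 5 - 4 B$)
$8 L j{\left(d \right)} = 8 \cdot 0 \left(5 - \frac{8}{3}\right) = 0 \left(5 - \frac{8}{3}\right) = 0 \cdot \frac{7}{3} = 0$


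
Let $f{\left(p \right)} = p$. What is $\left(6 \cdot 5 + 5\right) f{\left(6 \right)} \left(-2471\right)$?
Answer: $-518910$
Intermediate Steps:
$\left(6 \cdot 5 + 5\right) f{\left(6 \right)} \left(-2471\right) = \left(6 \cdot 5 + 5\right) 6 \left(-2471\right) = \left(30 + 5\right) 6 \left(-2471\right) = 35 \cdot 6 \left(-2471\right) = 210 \left(-2471\right) = -518910$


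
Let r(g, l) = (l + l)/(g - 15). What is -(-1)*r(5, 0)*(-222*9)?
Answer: 0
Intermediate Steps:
r(g, l) = 2*l/(-15 + g) (r(g, l) = (2*l)/(-15 + g) = 2*l/(-15 + g))
-(-1)*r(5, 0)*(-222*9) = -(-1)*(2*0/(-15 + 5))*(-222*9) = -(-1)*(2*0/(-10))*(-1998) = -(-1)*(2*0*(-⅒))*(-1998) = -(-1)*0*(-1998) = -(-1)*0 = -1*0 = 0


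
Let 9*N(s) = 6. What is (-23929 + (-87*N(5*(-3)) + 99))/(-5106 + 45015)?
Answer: -23888/39909 ≈ -0.59856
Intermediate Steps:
N(s) = 2/3 (N(s) = (1/9)*6 = 2/3)
(-23929 + (-87*N(5*(-3)) + 99))/(-5106 + 45015) = (-23929 + (-87*2/3 + 99))/(-5106 + 45015) = (-23929 + (-58 + 99))/39909 = (-23929 + 41)*(1/39909) = -23888*1/39909 = -23888/39909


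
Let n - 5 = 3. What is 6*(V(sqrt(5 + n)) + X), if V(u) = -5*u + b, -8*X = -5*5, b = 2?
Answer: 123/4 - 30*sqrt(13) ≈ -77.417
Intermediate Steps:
n = 8 (n = 5 + 3 = 8)
X = 25/8 (X = -(-5)*5/8 = -1/8*(-25) = 25/8 ≈ 3.1250)
V(u) = 2 - 5*u (V(u) = -5*u + 2 = 2 - 5*u)
6*(V(sqrt(5 + n)) + X) = 6*((2 - 5*sqrt(5 + 8)) + 25/8) = 6*((2 - 5*sqrt(13)) + 25/8) = 6*(41/8 - 5*sqrt(13)) = 123/4 - 30*sqrt(13)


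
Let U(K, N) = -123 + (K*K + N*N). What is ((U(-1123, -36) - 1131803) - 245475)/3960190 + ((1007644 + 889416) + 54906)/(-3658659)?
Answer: -4075407105362/7244492392605 ≈ -0.56255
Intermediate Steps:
U(K, N) = -123 + K² + N² (U(K, N) = -123 + (K² + N²) = -123 + K² + N²)
((U(-1123, -36) - 1131803) - 245475)/3960190 + ((1007644 + 889416) + 54906)/(-3658659) = (((-123 + (-1123)² + (-36)²) - 1131803) - 245475)/3960190 + ((1007644 + 889416) + 54906)/(-3658659) = (((-123 + 1261129 + 1296) - 1131803) - 245475)*(1/3960190) + (1897060 + 54906)*(-1/3658659) = ((1262302 - 1131803) - 245475)*(1/3960190) + 1951966*(-1/3658659) = (130499 - 245475)*(1/3960190) - 1951966/3658659 = -114976*1/3960190 - 1951966/3658659 = -57488/1980095 - 1951966/3658659 = -4075407105362/7244492392605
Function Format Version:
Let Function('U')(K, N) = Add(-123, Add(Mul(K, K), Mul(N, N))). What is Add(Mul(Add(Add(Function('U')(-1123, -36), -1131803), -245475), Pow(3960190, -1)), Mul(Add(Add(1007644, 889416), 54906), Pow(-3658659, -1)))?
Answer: Rational(-4075407105362, 7244492392605) ≈ -0.56255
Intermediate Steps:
Function('U')(K, N) = Add(-123, Pow(K, 2), Pow(N, 2)) (Function('U')(K, N) = Add(-123, Add(Pow(K, 2), Pow(N, 2))) = Add(-123, Pow(K, 2), Pow(N, 2)))
Add(Mul(Add(Add(Function('U')(-1123, -36), -1131803), -245475), Pow(3960190, -1)), Mul(Add(Add(1007644, 889416), 54906), Pow(-3658659, -1))) = Add(Mul(Add(Add(Add(-123, Pow(-1123, 2), Pow(-36, 2)), -1131803), -245475), Pow(3960190, -1)), Mul(Add(Add(1007644, 889416), 54906), Pow(-3658659, -1))) = Add(Mul(Add(Add(Add(-123, 1261129, 1296), -1131803), -245475), Rational(1, 3960190)), Mul(Add(1897060, 54906), Rational(-1, 3658659))) = Add(Mul(Add(Add(1262302, -1131803), -245475), Rational(1, 3960190)), Mul(1951966, Rational(-1, 3658659))) = Add(Mul(Add(130499, -245475), Rational(1, 3960190)), Rational(-1951966, 3658659)) = Add(Mul(-114976, Rational(1, 3960190)), Rational(-1951966, 3658659)) = Add(Rational(-57488, 1980095), Rational(-1951966, 3658659)) = Rational(-4075407105362, 7244492392605)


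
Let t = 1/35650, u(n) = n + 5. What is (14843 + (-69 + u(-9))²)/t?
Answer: 719131800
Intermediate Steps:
u(n) = 5 + n
t = 1/35650 ≈ 2.8051e-5
(14843 + (-69 + u(-9))²)/t = (14843 + (-69 + (5 - 9))²)/(1/35650) = (14843 + (-69 - 4)²)*35650 = (14843 + (-73)²)*35650 = (14843 + 5329)*35650 = 20172*35650 = 719131800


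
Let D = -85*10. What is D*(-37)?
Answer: 31450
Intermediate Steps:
D = -850
D*(-37) = -850*(-37) = 31450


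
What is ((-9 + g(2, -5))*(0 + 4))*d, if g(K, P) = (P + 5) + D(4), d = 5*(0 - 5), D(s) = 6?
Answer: 300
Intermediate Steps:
d = -25 (d = 5*(-5) = -25)
g(K, P) = 11 + P (g(K, P) = (P + 5) + 6 = (5 + P) + 6 = 11 + P)
((-9 + g(2, -5))*(0 + 4))*d = ((-9 + (11 - 5))*(0 + 4))*(-25) = ((-9 + 6)*4)*(-25) = -3*4*(-25) = -12*(-25) = 300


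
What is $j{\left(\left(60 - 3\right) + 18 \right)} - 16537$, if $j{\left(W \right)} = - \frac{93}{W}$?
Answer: $- \frac{413456}{25} \approx -16538.0$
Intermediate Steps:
$j{\left(\left(60 - 3\right) + 18 \right)} - 16537 = - \frac{93}{\left(60 - 3\right) + 18} - 16537 = - \frac{93}{57 + 18} - 16537 = - \frac{93}{75} - 16537 = \left(-93\right) \frac{1}{75} - 16537 = - \frac{31}{25} - 16537 = - \frac{413456}{25}$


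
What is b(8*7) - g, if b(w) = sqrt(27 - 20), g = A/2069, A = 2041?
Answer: -2041/2069 + sqrt(7) ≈ 1.6593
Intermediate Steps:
g = 2041/2069 ≈ 0.98647
b(w) = sqrt(7)
b(8*7) - g = sqrt(7) - 1*2041/2069 = sqrt(7) - 2041/2069 = -2041/2069 + sqrt(7)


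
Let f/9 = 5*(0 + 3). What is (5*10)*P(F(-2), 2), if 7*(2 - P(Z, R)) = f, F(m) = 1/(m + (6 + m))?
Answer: -6050/7 ≈ -864.29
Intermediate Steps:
F(m) = 1/(6 + 2*m)
f = 135 (f = 9*(5*(0 + 3)) = 9*(5*3) = 9*15 = 135)
P(Z, R) = -121/7 (P(Z, R) = 2 - 1/7*135 = 2 - 135/7 = -121/7)
(5*10)*P(F(-2), 2) = (5*10)*(-121/7) = 50*(-121/7) = -6050/7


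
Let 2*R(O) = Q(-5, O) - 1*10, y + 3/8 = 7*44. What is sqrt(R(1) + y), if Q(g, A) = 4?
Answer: sqrt(4874)/4 ≈ 17.454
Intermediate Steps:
y = 2461/8 (y = -3/8 + 7*44 = -3/8 + 308 = 2461/8 ≈ 307.63)
R(O) = -3 (R(O) = (4 - 1*10)/2 = (4 - 10)/2 = (1/2)*(-6) = -3)
sqrt(R(1) + y) = sqrt(-3 + 2461/8) = sqrt(2437/8) = sqrt(4874)/4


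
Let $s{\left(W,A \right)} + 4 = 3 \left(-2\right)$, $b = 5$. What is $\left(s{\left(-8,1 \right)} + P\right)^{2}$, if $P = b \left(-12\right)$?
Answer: $4900$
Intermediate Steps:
$s{\left(W,A \right)} = -10$ ($s{\left(W,A \right)} = -4 + 3 \left(-2\right) = -4 - 6 = -10$)
$P = -60$ ($P = 5 \left(-12\right) = -60$)
$\left(s{\left(-8,1 \right)} + P\right)^{2} = \left(-10 - 60\right)^{2} = \left(-70\right)^{2} = 4900$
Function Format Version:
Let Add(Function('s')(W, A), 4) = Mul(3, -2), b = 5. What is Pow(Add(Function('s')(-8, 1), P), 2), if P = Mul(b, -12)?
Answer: 4900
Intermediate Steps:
Function('s')(W, A) = -10 (Function('s')(W, A) = Add(-4, Mul(3, -2)) = Add(-4, -6) = -10)
P = -60 (P = Mul(5, -12) = -60)
Pow(Add(Function('s')(-8, 1), P), 2) = Pow(Add(-10, -60), 2) = Pow(-70, 2) = 4900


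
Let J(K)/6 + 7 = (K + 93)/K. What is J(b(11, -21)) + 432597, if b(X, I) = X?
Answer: 4758729/11 ≈ 4.3261e+5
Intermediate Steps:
J(K) = -42 + 6*(93 + K)/K (J(K) = -42 + 6*((K + 93)/K) = -42 + 6*((93 + K)/K) = -42 + 6*(93 + K)/K)
J(b(11, -21)) + 432597 = (-36 + 558/11) + 432597 = 162/11 + 432597 = 4758729/11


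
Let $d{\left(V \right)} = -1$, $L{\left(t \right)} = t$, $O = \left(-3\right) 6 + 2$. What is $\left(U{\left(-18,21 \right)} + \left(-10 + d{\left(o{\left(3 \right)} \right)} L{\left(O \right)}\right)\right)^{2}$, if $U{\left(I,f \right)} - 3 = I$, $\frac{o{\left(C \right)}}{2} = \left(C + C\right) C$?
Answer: $81$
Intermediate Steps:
$O = -16$ ($O = -18 + 2 = -16$)
$o{\left(C \right)} = 4 C^{2}$ ($o{\left(C \right)} = 2 \left(C + C\right) C = 2 \cdot 2 C C = 2 \cdot 2 C^{2} = 4 C^{2}$)
$U{\left(I,f \right)} = 3 + I$
$\left(U{\left(-18,21 \right)} + \left(-10 + d{\left(o{\left(3 \right)} \right)} L{\left(O \right)}\right)\right)^{2} = \left(\left(3 - 18\right) - -6\right)^{2} = \left(-15 + \left(-10 + 16\right)\right)^{2} = \left(-15 + 6\right)^{2} = \left(-9\right)^{2} = 81$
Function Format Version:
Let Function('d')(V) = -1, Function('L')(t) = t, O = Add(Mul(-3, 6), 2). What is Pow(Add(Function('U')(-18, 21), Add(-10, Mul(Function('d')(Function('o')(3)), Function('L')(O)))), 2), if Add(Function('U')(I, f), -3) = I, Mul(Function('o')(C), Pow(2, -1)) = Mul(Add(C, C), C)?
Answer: 81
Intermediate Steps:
O = -16 (O = Add(-18, 2) = -16)
Function('o')(C) = Mul(4, Pow(C, 2)) (Function('o')(C) = Mul(2, Mul(Add(C, C), C)) = Mul(2, Mul(Mul(2, C), C)) = Mul(2, Mul(2, Pow(C, 2))) = Mul(4, Pow(C, 2)))
Function('U')(I, f) = Add(3, I)
Pow(Add(Function('U')(-18, 21), Add(-10, Mul(Function('d')(Function('o')(3)), Function('L')(O)))), 2) = Pow(Add(Add(3, -18), Add(-10, Mul(-1, -16))), 2) = Pow(Add(-15, Add(-10, 16)), 2) = Pow(Add(-15, 6), 2) = Pow(-9, 2) = 81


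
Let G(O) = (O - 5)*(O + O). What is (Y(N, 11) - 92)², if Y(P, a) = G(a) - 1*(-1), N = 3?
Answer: 1681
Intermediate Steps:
G(O) = 2*O*(-5 + O) (G(O) = (-5 + O)*(2*O) = 2*O*(-5 + O))
Y(P, a) = 1 + 2*a*(-5 + a) (Y(P, a) = 2*a*(-5 + a) - 1*(-1) = 2*a*(-5 + a) + 1 = 1 + 2*a*(-5 + a))
(Y(N, 11) - 92)² = ((1 + 2*11*(-5 + 11)) - 92)² = ((1 + 2*11*6) - 92)² = ((1 + 132) - 92)² = (133 - 92)² = 41² = 1681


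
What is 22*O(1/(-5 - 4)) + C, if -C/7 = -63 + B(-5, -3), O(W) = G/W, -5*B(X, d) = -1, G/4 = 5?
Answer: -17602/5 ≈ -3520.4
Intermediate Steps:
G = 20 (G = 4*5 = 20)
B(X, d) = ⅕ (B(X, d) = -⅕*(-1) = ⅕)
O(W) = 20/W
C = 2198/5 (C = -7*(-63 + ⅕) = -7*(-314/5) = 2198/5 ≈ 439.60)
22*O(1/(-5 - 4)) + C = 22*(20/(1/(-5 - 4))) + 2198/5 = 22*(20/(1/(-9))) + 2198/5 = 22*(20/(-⅑)) + 2198/5 = 22*(20*(-9)) + 2198/5 = 22*(-180) + 2198/5 = -3960 + 2198/5 = -17602/5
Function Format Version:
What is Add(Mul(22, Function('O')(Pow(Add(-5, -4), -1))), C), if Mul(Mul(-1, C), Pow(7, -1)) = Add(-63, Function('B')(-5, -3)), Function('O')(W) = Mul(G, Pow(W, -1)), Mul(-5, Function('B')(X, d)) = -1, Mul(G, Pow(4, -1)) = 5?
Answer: Rational(-17602, 5) ≈ -3520.4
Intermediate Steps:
G = 20 (G = Mul(4, 5) = 20)
Function('B')(X, d) = Rational(1, 5) (Function('B')(X, d) = Mul(Rational(-1, 5), -1) = Rational(1, 5))
Function('O')(W) = Mul(20, Pow(W, -1))
C = Rational(2198, 5) (C = Mul(-7, Add(-63, Rational(1, 5))) = Mul(-7, Rational(-314, 5)) = Rational(2198, 5) ≈ 439.60)
Add(Mul(22, Function('O')(Pow(Add(-5, -4), -1))), C) = Add(Mul(22, Mul(20, Pow(Pow(Add(-5, -4), -1), -1))), Rational(2198, 5)) = Add(Mul(22, Mul(20, Pow(Pow(-9, -1), -1))), Rational(2198, 5)) = Add(Mul(22, Mul(20, Pow(Rational(-1, 9), -1))), Rational(2198, 5)) = Add(Mul(22, Mul(20, -9)), Rational(2198, 5)) = Add(Mul(22, -180), Rational(2198, 5)) = Add(-3960, Rational(2198, 5)) = Rational(-17602, 5)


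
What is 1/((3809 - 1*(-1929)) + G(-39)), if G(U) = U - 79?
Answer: 1/5620 ≈ 0.00017794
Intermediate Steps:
G(U) = -79 + U
1/((3809 - 1*(-1929)) + G(-39)) = 1/((3809 - 1*(-1929)) + (-79 - 39)) = 1/((3809 + 1929) - 118) = 1/(5738 - 118) = 1/5620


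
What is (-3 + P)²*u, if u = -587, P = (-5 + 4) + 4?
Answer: 0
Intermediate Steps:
P = 3 (P = -1 + 4 = 3)
(-3 + P)²*u = (-3 + 3)²*(-587) = 0²*(-587) = 0*(-587) = 0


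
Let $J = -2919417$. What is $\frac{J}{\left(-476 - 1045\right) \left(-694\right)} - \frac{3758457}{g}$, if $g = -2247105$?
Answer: $- \frac{288100783163}{263553957030} \approx -1.0931$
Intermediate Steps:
$\frac{J}{\left(-476 - 1045\right) \left(-694\right)} - \frac{3758457}{g} = - \frac{2919417}{\left(-476 - 1045\right) \left(-694\right)} - \frac{3758457}{-2247105} = - \frac{2919417}{\left(-1521\right) \left(-694\right)} - - \frac{1252819}{749035} = - \frac{2919417}{1055574} + \frac{1252819}{749035} = \left(-2919417\right) \frac{1}{1055574} + \frac{1252819}{749035} = - \frac{973139}{351858} + \frac{1252819}{749035} = - \frac{288100783163}{263553957030}$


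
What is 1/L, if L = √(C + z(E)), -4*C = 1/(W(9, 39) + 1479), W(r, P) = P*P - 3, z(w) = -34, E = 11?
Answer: -18*I*√15080941/407593 ≈ -0.1715*I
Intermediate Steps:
W(r, P) = -3 + P² (W(r, P) = P² - 3 = -3 + P²)
C = -1/11988 (C = -1/(4*((-3 + 39²) + 1479)) = -1/(4*((-3 + 1521) + 1479)) = -1/(4*(1518 + 1479)) = -¼/2997 = -¼*1/2997 = -1/11988 ≈ -8.3417e-5)
L = I*√15080941/666 (L = √(-1/11988 - 34) = √(-407593/11988) = I*√15080941/666 ≈ 5.831*I)
1/L = 1/(I*√15080941/666) = -18*I*√15080941/407593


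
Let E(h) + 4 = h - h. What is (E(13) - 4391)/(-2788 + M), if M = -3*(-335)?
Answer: 4395/1783 ≈ 2.4649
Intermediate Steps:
E(h) = -4 (E(h) = -4 + (h - h) = -4 + 0 = -4)
M = 1005
(E(13) - 4391)/(-2788 + M) = (-4 - 4391)/(-2788 + 1005) = -4395/(-1783) = -4395*(-1/1783) = 4395/1783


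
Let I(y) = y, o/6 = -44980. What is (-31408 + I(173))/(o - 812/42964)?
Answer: 335495135/2898781283 ≈ 0.11574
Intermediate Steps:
o = -269880 (o = 6*(-44980) = -269880)
(-31408 + I(173))/(o - 812/42964) = (-31408 + 173)/(-269880 - 812/42964) = -31235/(-269880 - 812*1/42964) = -31235/(-269880 - 203/10741) = -31235/(-2898781283/10741) = -31235*(-10741/2898781283) = 335495135/2898781283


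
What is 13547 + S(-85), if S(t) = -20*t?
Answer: 15247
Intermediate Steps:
13547 + S(-85) = 13547 - 20*(-85) = 13547 + 1700 = 15247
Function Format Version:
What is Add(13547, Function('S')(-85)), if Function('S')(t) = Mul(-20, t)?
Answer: 15247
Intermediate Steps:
Add(13547, Function('S')(-85)) = Add(13547, Mul(-20, -85)) = Add(13547, 1700) = 15247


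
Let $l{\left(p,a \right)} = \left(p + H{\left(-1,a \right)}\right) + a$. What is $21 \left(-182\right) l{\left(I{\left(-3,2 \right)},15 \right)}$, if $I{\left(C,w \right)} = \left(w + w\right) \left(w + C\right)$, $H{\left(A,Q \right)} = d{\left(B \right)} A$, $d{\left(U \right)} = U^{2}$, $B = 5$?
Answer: $53508$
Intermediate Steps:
$H{\left(A,Q \right)} = 25 A$ ($H{\left(A,Q \right)} = 5^{2} A = 25 A$)
$I{\left(C,w \right)} = 2 w \left(C + w\right)$
$l{\left(p,a \right)} = -25 + a + p$ ($l{\left(p,a \right)} = \left(p + 25 \left(-1\right)\right) + a = \left(p - 25\right) + a = \left(-25 + p\right) + a = -25 + a + p$)
$21 \left(-182\right) l{\left(I{\left(-3,2 \right)},15 \right)} = 21 \left(-182\right) \left(-25 + 15 + 2 \cdot 2 \left(-3 + 2\right)\right) = - 3822 \left(-25 + 15 + 2 \cdot 2 \left(-1\right)\right) = - 3822 \left(-25 + 15 - 4\right) = \left(-3822\right) \left(-14\right) = 53508$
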